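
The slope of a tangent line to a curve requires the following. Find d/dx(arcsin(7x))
d/dx[arcsin(u)] = u'/√(1-u²), u = 7x, u' = 7

Answer: 7/√(1-49x²)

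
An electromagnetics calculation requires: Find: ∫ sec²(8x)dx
Since d/dx[tan(8x)]=8sec²(8x), integral=tan(8x)/8+C

Answer: (1/8)tan(8x)+C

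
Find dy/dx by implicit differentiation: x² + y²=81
Differentiate both sides: 2x+2y·(dy/dx) = 0
Solve: dy/dx = -2x/(2y) = -x/y

Answer: dy/dx = -x/y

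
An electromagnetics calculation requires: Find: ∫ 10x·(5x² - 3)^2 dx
Let u=5x² - 3, du=10x dx
∫ u^2 du=u^3/3 + C

Answer: (5x² - 3)^3/3 + C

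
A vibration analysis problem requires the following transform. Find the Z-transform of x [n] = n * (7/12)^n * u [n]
Using the property Z{n * a^n * u[n]} = az/(z-a)^2
With a = 7/12: X(z) = (7/12)z/(z - 7/12)^2, |z| > 7/12

Answer: (7/12)z/(z - 7/12)^2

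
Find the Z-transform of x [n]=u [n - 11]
Using the time-shift property: Z{u[n-11]}=z^(-11) * z/(z-1)
=z^(-10)/(z-1)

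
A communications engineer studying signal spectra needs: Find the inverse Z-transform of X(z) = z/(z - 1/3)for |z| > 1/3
Standard pair: z/(z-a) <-> a^n * u[n] for causal signals
With a = 1/3: x[n] = (1/3)^n * u[n]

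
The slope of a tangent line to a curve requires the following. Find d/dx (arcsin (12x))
d/dx[arcsin(u)]=u'/√(1-u²), u=12x, u'=12

Answer: 12/√(1-144x²)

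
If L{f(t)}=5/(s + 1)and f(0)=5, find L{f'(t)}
L{f'(t)} = s·F(s) - f(0) = 5s/(s+1)-5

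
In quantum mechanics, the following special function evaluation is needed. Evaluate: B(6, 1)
B(x,y) = Γ(x)Γ(y)/Γ(x+y) = (x-1)!(y-1)!/(x+y-1)!
B(6,1) = 5!·0!/6! = 1/6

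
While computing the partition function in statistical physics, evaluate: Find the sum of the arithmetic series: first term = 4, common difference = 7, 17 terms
Last term: a_n = 4 + (17 - 1)·7 = 116
Sum = n(a_1 + a_n)/2 = 17(4 + 116)/2 = 1020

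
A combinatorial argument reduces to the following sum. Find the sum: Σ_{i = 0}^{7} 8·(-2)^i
Geometric series: S = a(1 - r^n)/(1 - r)
a = 8, r = -2, n = 8
S = 8(1 - 256)/3 = -680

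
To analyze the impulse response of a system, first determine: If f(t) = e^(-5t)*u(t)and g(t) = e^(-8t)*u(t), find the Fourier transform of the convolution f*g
By the convolution theorem: F{f*g}=F(omega)*G(omega)
F(omega)=1/(5+j*omega), G(omega)=1/(8+j*omega)
F{f*g}=1/((5+j*omega)(8+j*omega))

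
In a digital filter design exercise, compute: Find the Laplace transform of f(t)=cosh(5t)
L{cosh(at)} = s/(s²-a²)
L{cosh(5t)} = s/(s²-25)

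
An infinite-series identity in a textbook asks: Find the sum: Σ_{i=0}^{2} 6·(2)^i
Geometric series: S = a(1 - r^n)/(1 - r)
a = 6, r = 2, n = 3
S = 6(1 - 8)/-1 = 42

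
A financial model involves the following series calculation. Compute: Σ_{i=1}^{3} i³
Using formula: Σ i^3=[n(n + 1)/2]²=[3·4/2]²=36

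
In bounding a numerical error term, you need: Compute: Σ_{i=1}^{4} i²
Using formula: Σ i^2 = n(n + 1)(2n + 1)/6 = 4·5·9/6 = 30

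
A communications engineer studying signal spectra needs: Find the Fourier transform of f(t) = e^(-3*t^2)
The Fourier transform of a Gaussian e^(-a*t^2) is sqrt(pi/a)*e^(-omega^2/(4a)).
With a=3: F(omega)=sqrt(pi/3)*e^(-omega^2/12)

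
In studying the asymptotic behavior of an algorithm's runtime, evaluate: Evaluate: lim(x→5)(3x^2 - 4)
Polynomial is continuous, so substitute x = 5:
3·5^2-4 = 71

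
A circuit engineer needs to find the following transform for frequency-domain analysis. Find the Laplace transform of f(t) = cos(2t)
L{cos(wt)}=s/(s²+w²)
L{cos(2t)}=s/(s²+4)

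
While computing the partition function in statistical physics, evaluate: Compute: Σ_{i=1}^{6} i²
Using formula: Σ i^2=n(n + 1)(2n + 1)/6=6·7·13/6=91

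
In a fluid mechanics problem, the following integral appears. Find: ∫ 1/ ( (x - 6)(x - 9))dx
Partial fractions: 1/((x-6)(x-9))=A/(x-6)+B/(x-9)
A=-1/3, B=1/3
∫ [-1/3· 1/(x-6)+1/3· 1/(x-9)] dx
=(1/3)[ln|x-9| - ln|x-6|]+C

Answer: (1/3)·ln|(x-9)/(x-6)|+C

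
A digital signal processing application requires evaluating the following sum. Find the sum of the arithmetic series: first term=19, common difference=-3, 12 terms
Last term: a_n=19 + (12 - 1)·-3=-14
Sum=n(a_1 + a_n)/2=12(19 + (-14))/2=30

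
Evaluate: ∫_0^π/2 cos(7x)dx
Antiderivative: sin(7x)/7
Evaluate at bounds: [sin(7·π/2)/7] - [sin(7·0)/7]
=((-1) - (0))/7=-1/7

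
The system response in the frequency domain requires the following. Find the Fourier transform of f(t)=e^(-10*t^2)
The Fourier transform of a Gaussian e^(-a*t^2) is sqrt(pi/a)*e^(-omega^2/(4a)).
With a = 10: F(omega) = sqrt(pi/10)*e^(-omega^2/40)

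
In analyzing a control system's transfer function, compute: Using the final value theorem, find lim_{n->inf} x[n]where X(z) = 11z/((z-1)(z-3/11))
Final value theorem: lim x[n] = lim_{z->1} (z-1) * X(z)
(z-1) * X(z) = 11z/(z-3/11)
As z->1: 11/(1-3/11) = 11/(8/11) = 121/8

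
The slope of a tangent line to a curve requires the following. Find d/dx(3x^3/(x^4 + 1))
Quotient rule: (f/g)' = (f'g - fg')/g²
f = 3x^3, f' = 9x^2
g = x^4+1, g' = 4x^3

Answer: (9x^2·(x^4+1)-12x^6)/(x^4+1)²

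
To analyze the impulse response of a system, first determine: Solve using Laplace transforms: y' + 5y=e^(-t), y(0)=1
Take L: sY - 1+5Y = 1/(s+1)
Y(s+5) = 1/(s+1)+1
Y = 1/((s+1)(s+5))+1/(s+5)
Partial fractions: 1/((s+1)(s+5)) = (1/4)/(s+1) - (1/4)/(s+5)
So Y = (1/4)/(s+1)+(3/4)/(s+5)
Inverse Laplace transform (L^(-1){1/(s+1)} = e^(-t), L^(-1){1/(s+5)} = e^(-5t)):

Answer: y(t) = (1/4)·e^(-t)+(3/4)·e^(-5t)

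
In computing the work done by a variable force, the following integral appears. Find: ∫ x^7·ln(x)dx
By parts: u = ln(x), dv = x^7 dx
du = 1/x dx, v = x^8/8
= x^8·ln(x)/8 - ∫ x^7/8 dx
= x^8·ln(x)/8 - x^8/64+C

Answer: x^8(ln(x)/8-1/64)+C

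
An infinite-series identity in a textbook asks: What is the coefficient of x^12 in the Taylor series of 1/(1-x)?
1/(1-x)=Σ x^n for |x|<1
All coefficients are 1

Answer: 1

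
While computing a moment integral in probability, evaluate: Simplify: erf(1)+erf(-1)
erf is odd: erf(-1) = -erf(1)
erf(1) + erf(-1) = erf(1) - erf(1) = 0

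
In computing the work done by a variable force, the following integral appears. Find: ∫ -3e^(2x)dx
Since d/dx[e^(2x)] = 2e^(2x), we get -3/2 e^(2x)+C

Answer: (-3/2)e^(2x)+C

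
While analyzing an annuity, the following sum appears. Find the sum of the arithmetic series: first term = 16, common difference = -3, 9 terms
Last term: a_n = 16+(9-1)·-3 = -8
Sum = n(a_1+a_n)/2 = 9(16+(-8))/2 = 36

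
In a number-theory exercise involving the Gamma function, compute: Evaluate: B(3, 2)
B(x,y)=Γ(x)Γ(y)/Γ(x + y)=(x-1)!(y-1)!/(x + y-1)!
B(3,2)=2!·1!/4!=1/12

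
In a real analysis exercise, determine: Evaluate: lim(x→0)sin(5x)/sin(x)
sin(u) ≈ u for small u:
sin(5x)/sin(x) ≈ 5x/(x)=5/1

Answer: 5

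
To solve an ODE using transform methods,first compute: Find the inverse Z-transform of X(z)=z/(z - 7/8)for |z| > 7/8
Standard pair: z/(z-a) <-> a^n * u[n] for causal signals
With a = 7/8: x[n] = (7/8)^n * u[n]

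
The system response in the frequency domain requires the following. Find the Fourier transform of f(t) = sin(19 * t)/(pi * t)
sin(W * t)/(pi * t) = (W/pi) * sinc(W * t/pi) is the impulse response of the ideal low-pass filter with cutoff W (here W = 19).
Its Fourier transform is a rectangular function:
F(omega) = 1 for |omega| < 19, 0 otherwise

Answer: rect(omega/38) [i.e., 1 for |omega| < 19, 0 otherwise]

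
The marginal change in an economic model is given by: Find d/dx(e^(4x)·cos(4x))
Product rule: (fg)'=f'g+fg'
f=e^(4x), f'=4·e^(4x)
g=cos(4x), g'=-4·sin(4x)

Answer: 4·e^(4x)·cos(4x)-4·e^(4x)·sin(4x)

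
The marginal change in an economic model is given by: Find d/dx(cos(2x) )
Chain rule: d/dx[cos(u)] = -sin(u)·u' where u = 2x
u' = 2

Answer: -2·sin(2x)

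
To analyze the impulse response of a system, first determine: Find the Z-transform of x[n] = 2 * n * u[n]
Z{n * u[n]} = z/(z-1)^2
By linearity: Z{2 * n * u[n]} = 2z/(z-1)^2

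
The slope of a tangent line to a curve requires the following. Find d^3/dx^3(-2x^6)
Apply power rule 3 times:
d^1: -12x^5
d^2: -60x^4
d^3: -240x^3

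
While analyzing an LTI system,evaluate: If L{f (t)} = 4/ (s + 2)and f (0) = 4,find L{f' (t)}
L{f'(t)}=s·F(s) - f(0)=4s/(s + 2) - 4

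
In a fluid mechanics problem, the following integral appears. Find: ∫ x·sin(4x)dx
By parts: u = x, dv = sin(4x) dx
du = dx, v = -cos(4x)/4
= -x·cos(4x)/4+sin(4x)/4²+C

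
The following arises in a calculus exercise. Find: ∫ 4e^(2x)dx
Since d/dx[e^(2x)]=2e^(2x), we get 2 e^(2x)+C

Answer: 2e^(2x)+C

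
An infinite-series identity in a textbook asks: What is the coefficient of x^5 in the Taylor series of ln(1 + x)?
ln(1+x) = Σ (-1)^(n+1) x^n/n
Coefficient of x^5 = (-1)^6/5 = 1/5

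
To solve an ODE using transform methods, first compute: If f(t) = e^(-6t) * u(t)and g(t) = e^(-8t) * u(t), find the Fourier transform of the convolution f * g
By the convolution theorem: F{f * g}=F(omega) * G(omega)
F(omega)=1/(6 + j * omega), G(omega)=1/(8 + j * omega)
F{f * g}=1/((6 + j * omega)(8 + j * omega))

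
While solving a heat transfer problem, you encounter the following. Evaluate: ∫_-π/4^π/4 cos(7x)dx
Antiderivative: sin(7x)/7
Evaluate at bounds: [sin(7·π/4)/7] - [sin(7·-π/4)/7]
=((-√2/2) - (√2/2))/7=-√2/7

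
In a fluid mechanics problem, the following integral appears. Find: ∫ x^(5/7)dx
Power rule: ∫ x^(5/7) dx = x^(12/7)/(12/7) + C

Answer: (7/12)·x^(12/7) + C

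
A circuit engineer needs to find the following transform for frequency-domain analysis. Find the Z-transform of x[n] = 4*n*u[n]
Z{n * u[n]}=z/(z-1)^2
By linearity: Z{4 * n * u[n]}=4z/(z-1)^2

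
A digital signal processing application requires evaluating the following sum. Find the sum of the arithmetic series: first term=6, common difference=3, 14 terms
Last term: a_n=6 + (14 - 1)·3=45
Sum=n(a_1 + a_n)/2=14(6 + 45)/2=357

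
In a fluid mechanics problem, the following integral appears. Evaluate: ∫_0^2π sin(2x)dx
Antiderivative: -cos(2x)/2
Evaluate at bounds: [-cos(2·2π)/2] - [-cos(2·0)/2]
= (-(1) + (1))/2 = 0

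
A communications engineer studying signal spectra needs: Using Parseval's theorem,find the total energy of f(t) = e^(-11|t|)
Parseval's theorem: E=integral |f(t)|^2 dt=(1/2pi) integral |F(omega)|^2 domega
E=integral_{-inf}^{inf} e^(-22|t|) dt=2*integral_0^inf e^(-22t) dt=2/(2*11)=1/11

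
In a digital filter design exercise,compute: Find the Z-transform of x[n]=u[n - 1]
Using the time-shift property: Z{u[n-1]}=z^(-1) * z/(z-1)
=z^(0)/(z-1)

Answer: 1/(z-1)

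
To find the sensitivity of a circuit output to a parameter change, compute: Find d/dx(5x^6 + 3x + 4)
Power rule: d/dx(ax^n) = n·a·x^(n-1)
Term by term: 30·x^5 + 3

Answer: 30x^5 + 3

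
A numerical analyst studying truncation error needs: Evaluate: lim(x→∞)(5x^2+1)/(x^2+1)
Divide numerator and denominator by x^2:
lim (5+1/x^2)/(1+1/x^2)=5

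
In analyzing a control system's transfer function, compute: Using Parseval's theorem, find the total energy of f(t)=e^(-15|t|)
Parseval's theorem: E = integral |f(t)|^2 dt = (1/2pi) integral |F(omega)|^2 domega
E = integral_{-inf}^{inf} e^(-30|t|) dt = 2*integral_0^inf e^(-30t) dt = 2/(2*15) = 1/15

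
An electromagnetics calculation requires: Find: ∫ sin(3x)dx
Using substitution u = 3x: ∫ sin(u) du/3 = -cos(u)/3 + C

Answer: (-1/3)cos(3x) + C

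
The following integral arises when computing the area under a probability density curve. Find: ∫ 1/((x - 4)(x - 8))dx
Partial fractions: 1/((x-4)(x-8)) = A/(x-4)+B/(x-8)
A = -1/4, B = 1/4
∫ [-1/4· 1/(x-4)+1/4· 1/(x-8)] dx
= (1/4)[ln|x-8| - ln|x-4|]+C

Answer: (1/4)·ln|(x-8)/(x-4)|+C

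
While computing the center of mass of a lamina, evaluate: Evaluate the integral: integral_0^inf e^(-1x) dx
integral_0^inf e^(-1x) dx = [-1/1 * e^(-1x)]_0^inf
= 0 - (-1/1) = 1/1

Answer: 1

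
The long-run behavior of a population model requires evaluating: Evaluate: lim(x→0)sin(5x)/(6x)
L'Hôpital (0/0): lim 5cos(5x)/6=5/6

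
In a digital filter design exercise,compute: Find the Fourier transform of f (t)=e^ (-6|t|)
Using the standard pair: F{e^(-a|t|)} = 2a/(a^2+omega^2)
With a = 6: F(omega) = 12/(36+omega^2)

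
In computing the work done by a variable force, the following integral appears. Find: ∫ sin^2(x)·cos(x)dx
Let u = sin(x), du = cos(x) dx
∫ u^2 du = u^3/3 + C

Answer: sin^3(x)/3 + C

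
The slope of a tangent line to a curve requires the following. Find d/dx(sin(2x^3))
Chain rule: d/dx[sin(u)] = cos(u)·u' where u = 2x^3
u' = 6x^2

Answer: 6x^2·cos(2x^3)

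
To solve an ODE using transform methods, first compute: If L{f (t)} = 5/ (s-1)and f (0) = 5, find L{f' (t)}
L{f'(t)} = s·F(s) - f(0) = 5s/(s-1)-5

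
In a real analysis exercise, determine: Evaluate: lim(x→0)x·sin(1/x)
Squeeze theorem: -|x| ≤ x·sin(1/x) ≤ |x|
Since x → 0 as x → 0, by squeeze theorem the limit is 0

Answer: 0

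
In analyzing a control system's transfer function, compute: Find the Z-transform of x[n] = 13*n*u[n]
Z{n * u[n]}=z/(z-1)^2
By linearity: Z{13 * n * u[n]}=13z/(z-1)^2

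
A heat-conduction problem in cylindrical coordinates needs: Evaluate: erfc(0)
erfc(x) = 1 - erf(x); erfc(0) = 1 - erf(0) = 1-0 = 1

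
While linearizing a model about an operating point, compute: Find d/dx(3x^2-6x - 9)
Power rule: d/dx(ax^n) = n·a·x^(n-1)
Term by term: 6·x - 6

Answer: 6x - 6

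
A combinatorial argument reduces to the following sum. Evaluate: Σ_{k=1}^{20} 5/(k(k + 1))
Partial fractions: 5/(k(k + 1))=5/k - 5/(k + 1)
Telescoping sum: 5(1 - 1/21)=5·20/21

Answer: 100/21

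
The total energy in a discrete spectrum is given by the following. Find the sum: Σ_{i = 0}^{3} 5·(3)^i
Geometric series: S = a(1 - r^n)/(1 - r)
a = 5, r = 3, n = 4
S = 5(1-81)/-2 = 200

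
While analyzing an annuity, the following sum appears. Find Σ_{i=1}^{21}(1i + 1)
= 1·Σ i+1·21 = 1·231+21 = 252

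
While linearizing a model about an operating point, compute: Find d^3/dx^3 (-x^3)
Apply power rule 3 times:
d^1: -3x^2
d^2: -6x
d^3: -6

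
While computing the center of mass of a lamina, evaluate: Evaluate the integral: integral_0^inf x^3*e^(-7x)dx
This is a Gamma integral. Substitute u = 7x (du = 7 dx):
integral_0^inf x^3*e^(-7x) dx = (1/7^4) integral_0^inf u^3*e^(-u) du
= Gamma(4)/7^4 = 3!/7^4 = 6/2401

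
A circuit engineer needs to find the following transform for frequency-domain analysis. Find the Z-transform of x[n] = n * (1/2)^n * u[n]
Using the property Z{n*a^n*u[n]} = az/(z-a)^2
With a = 1/2: X(z) = (1/2)z/(z - 1/2)^2, |z| > 1/2

Answer: (1/2)z/(z - 1/2)^2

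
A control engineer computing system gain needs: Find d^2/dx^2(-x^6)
Apply power rule 2 times:
d^1: -6x^5
d^2: -30x^4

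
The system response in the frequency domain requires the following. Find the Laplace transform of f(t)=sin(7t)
L{sin(wt)} = w/(s²+w²)
L{sin(7t)} = 7/(s²+49)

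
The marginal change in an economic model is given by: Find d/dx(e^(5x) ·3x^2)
Product rule: (fg)'=f'g+fg'
f=e^(5x), f'=5·e^(5x)
g=3x^2, g'=6x

Answer: 15·e^(5x)·x^2+6·e^(5x)·x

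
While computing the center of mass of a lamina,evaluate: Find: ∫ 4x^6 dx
Using power rule: ∫ 4x^6 dx = 4/7 x^7+C = (4/7)x^7+C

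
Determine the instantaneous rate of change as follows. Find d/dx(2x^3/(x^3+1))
Quotient rule: (f/g)'=(f'g - fg')/g²
f=2x^3, f'=6x^2
g=x^3 + 1, g'=3x^2

Answer: (6x^2·(x^3 + 1) - 6x^5)/(x^3 + 1)²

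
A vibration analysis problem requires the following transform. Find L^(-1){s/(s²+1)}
L^(-1){s/(s² + w²)} = cos(wt)
Here w = 1

Answer: cos(t)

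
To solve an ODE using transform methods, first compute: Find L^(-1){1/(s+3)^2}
L^(-1){1/(s-a)^n}=t^(n-1)·e^(at)/(n-1)!
Here a=-3, n=2: t^1·e^(-3t)/1

Answer: t·e^(-3t)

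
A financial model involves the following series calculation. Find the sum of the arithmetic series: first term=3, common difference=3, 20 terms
Last term: a_n=3+(20-1)·3=60
Sum=n(a_1+a_n)/2=20(3+60)/2=630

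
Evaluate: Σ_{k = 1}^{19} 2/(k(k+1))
Partial fractions: 2/(k(k+1)) = 2/k - 2/(k+1)
Telescoping sum: 2(1-1/20) = 2·19/20

Answer: 19/10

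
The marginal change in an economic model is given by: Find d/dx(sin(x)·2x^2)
Product rule: (fg)' = f'g + fg'
f = sin(x), f' = cos(x)
g = 2x^2, g' = 4x

Answer: 2·cos(x)·x^2 + 4·sin(x)·x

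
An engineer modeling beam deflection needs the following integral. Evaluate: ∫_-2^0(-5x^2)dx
Step 1: Find antiderivative F(x)=(-5/3)x^3
Step 2: F(0) - F(-2)=0 - (40/3)=-40/3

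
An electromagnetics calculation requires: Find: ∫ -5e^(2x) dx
Since d/dx[e^(2x)]=2e^(2x), we get -5/2 e^(2x)+C

Answer: (-5/2)e^(2x)+C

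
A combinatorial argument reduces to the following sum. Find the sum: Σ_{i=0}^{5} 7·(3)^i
Geometric series: S = a(1 - r^n)/(1 - r)
a = 7, r = 3, n = 6
S = 7(1 - 729)/-2 = 2548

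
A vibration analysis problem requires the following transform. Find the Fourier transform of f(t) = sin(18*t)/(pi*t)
sin(W * t)/(pi * t)=(W/pi) * sinc(W * t/pi) is the impulse response of the ideal low-pass filter with cutoff W (here W=18).
Its Fourier transform is a rectangular function:
F(omega)=1 for |omega| < 18, 0 otherwise

Answer: rect(omega/36) [i.e., 1 for |omega| < 18, 0 otherwise]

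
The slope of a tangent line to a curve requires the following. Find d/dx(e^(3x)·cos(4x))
Product rule: (fg)'=f'g+fg'
f=e^(3x), f'=3·e^(3x)
g=cos(4x), g'=-4·sin(4x)

Answer: 3·e^(3x)·cos(4x)-4·e^(3x)·sin(4x)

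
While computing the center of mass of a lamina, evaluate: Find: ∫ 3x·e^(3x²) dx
Let u = 3x², du = 6x dx
∫ (1/2)e^u du = e^u/2 + C

Answer: e^(3x²)/2 + C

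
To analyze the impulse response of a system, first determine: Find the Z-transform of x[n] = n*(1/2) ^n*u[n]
Using the property Z{n*a^n*u[n]} = az/(z-a)^2
With a = 1/2: X(z) = (1/2)z/(z - 1/2)^2, |z| > 1/2

Answer: (1/2)z/(z - 1/2)^2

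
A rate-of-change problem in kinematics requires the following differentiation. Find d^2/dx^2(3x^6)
Apply power rule 2 times:
d^1: 18x^5
d^2: 90x^4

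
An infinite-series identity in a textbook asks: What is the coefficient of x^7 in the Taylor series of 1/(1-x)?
1/(1-x)=Σ x^n for |x|<1
All coefficients are 1

Answer: 1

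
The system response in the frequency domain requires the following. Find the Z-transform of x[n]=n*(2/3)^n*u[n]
Using the property Z{n * a^n * u[n]}=az/(z-a)^2
With a=2/3: X(z)=(2/3)z/(z - 2/3)^2, |z| > 2/3

Answer: (2/3)z/(z - 2/3)^2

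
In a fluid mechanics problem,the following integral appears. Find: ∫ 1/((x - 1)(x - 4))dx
Partial fractions: 1/((x-1)(x-4))=A/(x-1) + B/(x-4)
A=-1/3, B=1/3
∫ [-1/3· 1/(x-1) + 1/3· 1/(x-4)] dx
=(1/3)[ln|x-4| - ln|x-1|] + C

Answer: (1/3)·ln|(x-4)/(x-1)| + C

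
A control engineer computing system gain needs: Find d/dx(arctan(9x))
d/dx[arctan(u)]=u'/(1 + u²), u=9x, u'=9

Answer: 9/(1 + 81x²)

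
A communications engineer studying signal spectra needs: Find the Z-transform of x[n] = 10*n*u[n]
Z{n * u[n]} = z/(z-1)^2
By linearity: Z{10 * n * u[n]} = 10z/(z-1)^2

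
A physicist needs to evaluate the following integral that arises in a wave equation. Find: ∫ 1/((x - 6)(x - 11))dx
Partial fractions: 1/((x-6)(x-11))=A/(x-6) + B/(x-11)
A=-1/5, B=1/5
∫ [-1/5· 1/(x-6) + 1/5· 1/(x-11)] dx
=(1/5)[ln|x-11| - ln|x-6|] + C

Answer: (1/5)·ln|(x-11)/(x-6)| + C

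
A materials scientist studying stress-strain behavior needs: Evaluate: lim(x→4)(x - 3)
Polynomial is continuous, so substitute x = 4:
1·4 - 3 = 1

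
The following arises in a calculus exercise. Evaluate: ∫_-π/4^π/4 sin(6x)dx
Antiderivative: -cos(6x)/6
Evaluate at bounds: [-cos(6·π/4)/6] - [-cos(6·-π/4)/6]
=(-(0) + (0))/6=0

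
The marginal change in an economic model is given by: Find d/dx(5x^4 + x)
Power rule: d/dx(ax^n)=n·a·x^(n-1)
Term by term: 20·x^3+1

Answer: 20x^3+1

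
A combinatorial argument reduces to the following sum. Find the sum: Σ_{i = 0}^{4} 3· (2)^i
Geometric series: S=a(1 - r^n)/(1 - r)
a=3, r=2, n=5
S=3(1 - 32)/-1=93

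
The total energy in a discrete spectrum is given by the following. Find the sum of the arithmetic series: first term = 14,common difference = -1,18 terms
Last term: a_n=14 + (18 - 1)·-1=-3
Sum=n(a_1 + a_n)/2=18(14 + (-3))/2=99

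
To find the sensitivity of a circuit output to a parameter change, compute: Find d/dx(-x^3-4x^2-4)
Power rule: d/dx(ax^n)=n·a·x^(n-1)
Term by term: -3·x^2-8·x

Answer: -3x^2-8x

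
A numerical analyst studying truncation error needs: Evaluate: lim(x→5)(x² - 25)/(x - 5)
Factor: (x² - 25)=(x-5)(x + 5)
Cancel (x-5): lim(x→5) (x + 5)=10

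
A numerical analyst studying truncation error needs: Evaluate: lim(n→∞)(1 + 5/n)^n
This is the definition of e^5: lim(1 + 5/n)^n=e^5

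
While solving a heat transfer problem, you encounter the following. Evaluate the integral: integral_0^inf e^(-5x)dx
integral_0^inf e^(-5x) dx = [-1/5 * e^(-5x)]_0^inf
= 0 - (-1/5) = 1/5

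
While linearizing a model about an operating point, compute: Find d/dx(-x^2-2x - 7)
Power rule: d/dx(ax^n) = n·a·x^(n-1)
Term by term: -2·x - 2

Answer: -2x - 2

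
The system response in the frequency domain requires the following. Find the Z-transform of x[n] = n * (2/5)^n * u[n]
Using the property Z{n*a^n*u[n]}=az/(z-a)^2
With a=2/5: X(z)=(2/5)z/(z - 2/5)^2, |z| > 2/5

Answer: (2/5)z/(z - 2/5)^2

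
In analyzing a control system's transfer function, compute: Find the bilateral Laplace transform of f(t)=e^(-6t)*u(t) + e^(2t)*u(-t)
For e^(-6t)*u(t): L=1/(s+6), Re(s) > -6
For e^(2t)*u(-t): L=-1/(s-2), Re(s) < 2
Combined: F(s)=1/(s+6)-1/(s-2), -6 < Re(s) < 2

Answer: 1/(s+6)-1/(s-2), ROC: -6 < Re(s) < 2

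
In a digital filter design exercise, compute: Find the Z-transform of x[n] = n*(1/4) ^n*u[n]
Using the property Z{n * a^n * u[n]}=az/(z-a)^2
With a=1/4: X(z)=(1/4)z/(z - 1/4)^2, |z| > 1/4

Answer: (1/4)z/(z - 1/4)^2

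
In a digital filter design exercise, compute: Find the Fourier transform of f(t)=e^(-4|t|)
Using the standard pair: F{e^(-a|t|)} = 2a/(a^2 + omega^2)
With a = 4: F(omega) = 8/(16 + omega^2)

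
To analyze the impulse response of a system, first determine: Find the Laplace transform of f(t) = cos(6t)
L{cos(wt)}=s/(s² + w²)
L{cos(6t)}=s/(s² + 36)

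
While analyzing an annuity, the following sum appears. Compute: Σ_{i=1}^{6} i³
Using formula: Σ i^3=[n(n+1)/2]²=[6·7/2]²=441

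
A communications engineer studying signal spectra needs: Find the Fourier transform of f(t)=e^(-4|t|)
Using the standard pair: F{e^(-a|t|)} = 2a/(a^2+omega^2)
With a = 4: F(omega) = 8/(16+omega^2)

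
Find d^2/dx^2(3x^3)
Apply power rule 2 times:
d^1: 9x^2
d^2: 18x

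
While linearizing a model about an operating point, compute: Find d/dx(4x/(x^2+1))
Quotient rule: (f/g)' = (f'g - fg')/g²
f = 4x, f' = 4
g = x^2 + 1, g' = 2x

Answer: (4·(x^2 + 1) - 8x^2)/(x^2 + 1)²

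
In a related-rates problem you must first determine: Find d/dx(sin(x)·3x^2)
Product rule: (fg)'=f'g+fg'
f=sin(x), f'=cos(x)
g=3x^2, g'=6x

Answer: 3·cos(x)·x^2+6·sin(x)·x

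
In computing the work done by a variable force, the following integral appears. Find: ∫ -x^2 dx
Using power rule: ∫ -x^2 dx = -1/3 x^3 + C = (-1/3)x^3 + C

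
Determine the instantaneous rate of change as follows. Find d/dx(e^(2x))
Chain rule: d/dx[e^u]=e^u · u' where u=2x
u'=2

Answer: 2·e^(2x)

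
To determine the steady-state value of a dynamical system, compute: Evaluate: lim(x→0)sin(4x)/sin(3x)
sin(u) ≈ u for small u:
sin(4x)/sin(3x) ≈ 4x/(3x) = 4/3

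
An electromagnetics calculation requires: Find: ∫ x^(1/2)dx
Power rule: ∫ x^(1/2) dx = x^(3/2)/(3/2) + C

Answer: (2/3)·x^(3/2) + C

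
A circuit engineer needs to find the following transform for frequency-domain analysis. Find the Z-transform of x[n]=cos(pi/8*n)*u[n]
Z{cos(w0*n)*u[n]}=z(z - cos(w0))/(z^2 - 2z*cos(w0) + 1)
With w0=pi/8: X(z)=z(z - cos(pi/8))/(z^2 - 2z*cos(pi/8) + 1)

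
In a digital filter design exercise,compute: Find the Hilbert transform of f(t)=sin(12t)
The Hilbert transform shifts each frequency component by -pi/2.
H{sin(wt)} = -cos(wt)
With w = 12: H{sin(12t)} = -cos(12t)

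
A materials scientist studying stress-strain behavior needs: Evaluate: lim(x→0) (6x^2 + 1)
Polynomial is continuous, so substitute x=0:
6·0^2+1=1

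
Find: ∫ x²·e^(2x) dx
Integration by parts twice:
First: u = x², dv = e^(2x) dx => x²e^(2x)/2 - (2/2)∫ xe^(2x) dx
Second (∫ xe^(2x) dx): xe^(2x)/2 - e^(2x)/4
Combining: e^(2x)(x²/2-2x/4+2/8)+C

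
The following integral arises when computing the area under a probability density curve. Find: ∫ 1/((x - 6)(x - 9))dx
Partial fractions: 1/((x-6)(x-9))=A/(x-6)+B/(x-9)
A=-1/3, B=1/3
∫ [-1/3· 1/(x-6)+1/3· 1/(x-9)] dx
=(1/3)[ln|x-9| - ln|x-6|]+C

Answer: (1/3)·ln|(x-9)/(x-6)|+C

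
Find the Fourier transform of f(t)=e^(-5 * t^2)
The Fourier transform of a Gaussian e^(-a * t^2) is sqrt(pi/a) * e^(-omega^2/(4a)).
With a=5: F(omega)=sqrt(pi/5) * e^(-omega^2/20)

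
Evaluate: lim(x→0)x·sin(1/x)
Squeeze theorem: -|x| ≤ x·sin(1/x) ≤ |x|
Since x → 0 as x → 0, by squeeze theorem the limit is 0

Answer: 0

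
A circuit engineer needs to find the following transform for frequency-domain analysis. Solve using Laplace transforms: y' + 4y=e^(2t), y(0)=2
Take L: sY - 2 + 4Y=1/(s-2)
Y(s + 4)=1/(s-2) + 2
Y=1/((s-2)(s + 4)) + 2/(s + 4)
Partial fractions: 1/((s-2)(s + 4))=(1/6)/(s-2) - (1/6)/(s + 4)
So Y=(1/6)/(s-2) + (11/6)/(s + 4)
Inverse Laplace transform (L^(-1){1/(s-2)}=e^(2t), L^(-1){1/(s + 4)}=e^(-4t)):

Answer: y(t)=(1/6)·e^(2t) + (11/6)·e^(-4t)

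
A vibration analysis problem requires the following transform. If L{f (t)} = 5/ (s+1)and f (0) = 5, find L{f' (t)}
L{f'(t)}=s·F(s) - f(0)=5s/(s + 1) - 5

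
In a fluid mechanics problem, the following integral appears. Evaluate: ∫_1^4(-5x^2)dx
Step 1: Find antiderivative F(x)=(-5/3)x^3
Step 2: F(4) - F(1)=-320/3 - (-5/3)=-105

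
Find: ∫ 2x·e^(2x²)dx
Let u = 2x², du = 4x dx
∫ (1/2)e^u du = e^u/2 + C

Answer: e^(2x²)/2 + C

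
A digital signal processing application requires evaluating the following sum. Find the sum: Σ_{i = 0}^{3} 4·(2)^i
Geometric series: S=a(1 - r^n)/(1 - r)
a=4, r=2, n=4
S=4(1-16)/-1=60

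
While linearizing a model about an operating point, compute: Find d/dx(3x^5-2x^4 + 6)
Power rule: d/dx(ax^n) = n·a·x^(n-1)
Term by term: 15·x^4 - 8·x^3

Answer: 15x^4 - 8x^3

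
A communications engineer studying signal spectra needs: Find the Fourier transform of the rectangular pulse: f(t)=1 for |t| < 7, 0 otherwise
F(omega) = integral from -7 to 7 of e^(-j * omega * t) dt
= 2 * sin(7 * omega)/omega = 14 * sinc(7 * omega/pi)

Answer: 2 * sin(7 * omega)/omega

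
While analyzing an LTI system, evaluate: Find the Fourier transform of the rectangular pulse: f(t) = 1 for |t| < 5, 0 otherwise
F(omega) = integral from -5 to 5 of e^(-j * omega * t) dt
= 2 * sin(5 * omega)/omega = 10 * sinc(5 * omega/pi)

Answer: 2 * sin(5 * omega)/omega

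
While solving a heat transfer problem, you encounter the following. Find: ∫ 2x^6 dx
Using power rule: ∫ 2x^6 dx=2/7 x^7 + C=(2/7)x^7 + C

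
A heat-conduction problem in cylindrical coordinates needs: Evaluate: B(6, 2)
B(x,y)=Γ(x)Γ(y)/Γ(x + y)=(x-1)!(y-1)!/(x + y-1)!
B(6,2)=5!·1!/7!=1/42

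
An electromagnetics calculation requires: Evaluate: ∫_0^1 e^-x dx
Antiderivative: -e^-x
Evaluate: -(e^-1-1)

Answer: (e^-1-1)/(-1)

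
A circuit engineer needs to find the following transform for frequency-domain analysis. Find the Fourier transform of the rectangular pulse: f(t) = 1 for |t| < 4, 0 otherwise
F(omega)=integral from -4 to 4 of e^(-j * omega * t) dt
=2 * sin(4 * omega)/omega=8 * sinc(4 * omega/pi)

Answer: 2 * sin(4 * omega)/omega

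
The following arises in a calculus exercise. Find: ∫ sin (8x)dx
Using substitution u=8x: ∫ sin(u) du/8=-cos(u)/8+C

Answer: (-1/8)cos(8x)+C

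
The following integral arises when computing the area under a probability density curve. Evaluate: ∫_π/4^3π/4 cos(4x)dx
Antiderivative: sin(4x)/4
Evaluate at bounds: [sin(4·3π/4)/4] - [sin(4·π/4)/4]
=((0) - (0))/4=0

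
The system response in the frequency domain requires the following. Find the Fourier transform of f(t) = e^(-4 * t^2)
The Fourier transform of a Gaussian e^(-a*t^2) is sqrt(pi/a)*e^(-omega^2/(4a)).
With a = 4: F(omega) = sqrt(pi)/2*e^(-omega^2/16)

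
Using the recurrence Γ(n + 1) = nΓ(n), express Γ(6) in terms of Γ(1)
Γ(6) = 5Γ(5) = 5·4Γ(4) = ... = 5!·Γ(1) = 120·Γ(1)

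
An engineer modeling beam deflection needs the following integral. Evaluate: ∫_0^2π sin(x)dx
Antiderivative: -cos(x)
Evaluate at bounds: [-cos(1·2π)/1] - [-cos(1·0)/1]
=(-(1) + (1))/1=0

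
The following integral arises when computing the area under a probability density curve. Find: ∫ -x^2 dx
Using power rule: ∫ -x^2 dx = -1/3 x^3+C = (-1/3)x^3+C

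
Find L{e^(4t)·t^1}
First shifting: L{e^(at)f(t)}=F(s-a)
L{t^1}=1/s^2
Shift s → s-4: 1/(s-4)^2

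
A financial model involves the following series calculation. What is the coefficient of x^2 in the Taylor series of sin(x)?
sin(x) has only odd powers. Coefficient of x^2 = 0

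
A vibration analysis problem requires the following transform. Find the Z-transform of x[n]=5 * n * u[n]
Z{n * u[n]} = z/(z-1)^2
By linearity: Z{5 * n * u[n]} = 5z/(z-1)^2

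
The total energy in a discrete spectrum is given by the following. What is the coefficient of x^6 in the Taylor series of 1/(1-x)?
1/(1-x) = Σ x^n for |x|<1
All coefficients are 1

Answer: 1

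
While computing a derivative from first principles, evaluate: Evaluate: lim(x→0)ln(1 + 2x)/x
L'Hôpital (0/0): lim 2/(1 + 2x) / 1 = 2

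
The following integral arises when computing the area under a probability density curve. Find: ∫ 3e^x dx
Since d/dx[e^x] = +e^x, we get 3e^x+C

Answer: 3e^x+C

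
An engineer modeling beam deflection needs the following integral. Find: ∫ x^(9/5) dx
Power rule: ∫ x^(9/5) dx=x^(14/5)/(14/5)+C

Answer: (5/14)·x^(14/5)+C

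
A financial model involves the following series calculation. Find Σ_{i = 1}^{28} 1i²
= 1·n(n + 1)(2n + 1)/6 = 1·28·29·57/6 = 7714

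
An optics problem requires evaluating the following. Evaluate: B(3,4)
B(x,y) = Γ(x)Γ(y)/Γ(x + y) = (x-1)!(y-1)!/(x + y-1)!
B(3,4) = 2!·3!/6! = 1/60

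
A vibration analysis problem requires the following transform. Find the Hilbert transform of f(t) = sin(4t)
The Hilbert transform shifts each frequency component by -pi/2.
H{sin(wt)} = -cos(wt)
With w = 4: H{sin(4t)} = -cos(4t)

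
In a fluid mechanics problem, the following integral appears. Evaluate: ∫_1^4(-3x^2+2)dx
Step 1: Find antiderivative F(x)=-x^3 + 2x
Step 2: F(4) - F(1)=-56 - (1)=-57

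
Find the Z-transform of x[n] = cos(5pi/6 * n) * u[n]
Z{cos(w0*n)*u[n]}=z(z - cos(w0))/(z^2 - 2z*cos(w0) + 1)
With w0=5pi/6: X(z)=z(z - cos(5pi/6))/(z^2 - 2z*cos(5pi/6) + 1)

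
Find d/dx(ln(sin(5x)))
Chain rule: d/dx[ln(u)] = u'/u where u = sin(5x)
u' = 5cos(5x)

Answer: (5cos(5x))/(sin(5x))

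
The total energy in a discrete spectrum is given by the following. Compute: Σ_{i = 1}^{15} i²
Using formula: Σ i^2=n(n+1)(2n+1)/6=15·16·31/6=1240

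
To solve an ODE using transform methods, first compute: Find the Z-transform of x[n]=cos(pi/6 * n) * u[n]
Z{cos(w0 * n) * u[n]} = z(z - cos(w0))/(z^2 - 2z * cos(w0) + 1)
With w0 = pi/6: X(z) = z(z - cos(pi/6))/(z^2 - 2z * cos(pi/6) + 1)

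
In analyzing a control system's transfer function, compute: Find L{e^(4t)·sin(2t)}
First shifting: L{e^(at)f(t)}=F(s-a)
L{sin(2t)}=2/(s²+4)
Shift: 2/((s-4)²+4)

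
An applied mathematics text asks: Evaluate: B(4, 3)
B(x,y) = Γ(x)Γ(y)/Γ(x + y) = (x-1)!(y-1)!/(x + y-1)!
B(4,3) = 3!·2!/6! = 1/60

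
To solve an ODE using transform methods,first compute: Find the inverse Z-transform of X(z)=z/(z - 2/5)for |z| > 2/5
Standard pair: z/(z-a) <-> a^n * u[n] for causal signals
With a=2/5: x[n]=(2/5)^n * u[n]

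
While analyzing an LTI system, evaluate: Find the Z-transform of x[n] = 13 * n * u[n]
Z{n*u[n]}=z/(z-1)^2
By linearity: Z{13*n*u[n]}=13z/(z-1)^2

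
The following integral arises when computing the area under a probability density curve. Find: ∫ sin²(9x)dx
Using identity sin²(u) = (1 - cos(2u))/2:
∫ (1 - cos(18x))/2 dx = x/2 - sin(18x)/36+C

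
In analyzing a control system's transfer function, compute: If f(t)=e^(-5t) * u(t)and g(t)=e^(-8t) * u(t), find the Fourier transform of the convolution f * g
By the convolution theorem: F{f * g} = F(omega) * G(omega)
F(omega) = 1/(5+j * omega), G(omega) = 1/(8+j * omega)
F{f * g} = 1/((5+j * omega)(8+j * omega))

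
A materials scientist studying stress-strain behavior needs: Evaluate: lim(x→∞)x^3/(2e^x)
Apply L'Hôpital 3 times (∞/∞ each time):
Eventually get 3!/(2e^x) → 0

Answer: 0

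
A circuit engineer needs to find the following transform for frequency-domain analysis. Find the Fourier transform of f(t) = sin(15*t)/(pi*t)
sin(W * t)/(pi * t)=(W/pi) * sinc(W * t/pi) is the impulse response of the ideal low-pass filter with cutoff W (here W=15).
Its Fourier transform is a rectangular function:
F(omega)=1 for |omega| < 15, 0 otherwise

Answer: rect(omega/30) [i.e., 1 for |omega| < 15, 0 otherwise]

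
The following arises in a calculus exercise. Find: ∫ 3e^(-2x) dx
Since d/dx[e^(-2x)]=-2e^(-2x), we get -3/2 e^(-2x)+C

Answer: (-3/2)e^(-2x)+C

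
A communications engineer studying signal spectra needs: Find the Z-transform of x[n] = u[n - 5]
Using the time-shift property: Z{u[n-5]} = z^(-5)*z/(z-1)
= z^(-4)/(z-1)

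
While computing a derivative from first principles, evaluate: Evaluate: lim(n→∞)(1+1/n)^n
This is the definition of e^1: lim(1+1/n)^n = e^1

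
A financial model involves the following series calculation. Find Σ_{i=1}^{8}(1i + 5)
=1·Σ i + 5·8=1·36 + 40=76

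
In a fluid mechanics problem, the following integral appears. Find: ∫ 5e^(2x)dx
Since d/dx[e^(2x)]=2e^(2x), we get 5/2 e^(2x) + C

Answer: (5/2)e^(2x) + C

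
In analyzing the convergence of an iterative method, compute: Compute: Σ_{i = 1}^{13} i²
Using formula: Σ i^2=n(n + 1)(2n + 1)/6=13·14·27/6=819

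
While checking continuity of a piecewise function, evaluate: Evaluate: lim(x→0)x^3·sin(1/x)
Squeeze theorem: -|x^3| ≤ x^3·sin(1/x) ≤ |x^3|
Since x^3 → 0 as x → 0, by squeeze theorem the limit is 0

Answer: 0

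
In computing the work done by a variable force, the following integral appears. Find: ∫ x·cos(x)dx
By parts: u = x, dv = cos(x) dx
du = dx, v = sin(x)
= x·sin(x)+cos(x)+C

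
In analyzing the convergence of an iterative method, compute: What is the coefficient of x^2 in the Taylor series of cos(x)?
cos(x) = Σ (-1)^k x^(2k)/(2k)!
For x^2: (-1)^1/2! = -1/2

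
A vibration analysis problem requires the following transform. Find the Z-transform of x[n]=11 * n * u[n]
Z{n * u[n]} = z/(z-1)^2
By linearity: Z{11 * n * u[n]} = 11z/(z-1)^2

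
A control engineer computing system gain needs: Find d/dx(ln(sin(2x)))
Chain rule: d/dx[ln(u)] = u'/u where u = sin(2x)
u' = 2cos(2x)

Answer: (2cos(2x))/(sin(2x))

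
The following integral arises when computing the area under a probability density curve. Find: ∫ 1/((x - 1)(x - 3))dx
Partial fractions: 1/((x-1)(x-3)) = A/(x-1)+B/(x-3)
A = -1/2, B = 1/2
∫ [-1/2· 1/(x-1)+1/2· 1/(x-3)] dx
= (1/2)[ln|x-3| - ln|x-1|]+C

Answer: (1/2)·ln|(x-3)/(x-1)|+C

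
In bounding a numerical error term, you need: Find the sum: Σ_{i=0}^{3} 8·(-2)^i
Geometric series: S=a(1 - r^n)/(1 - r)
a=8, r=-2, n=4
S=8(1-16)/3=-40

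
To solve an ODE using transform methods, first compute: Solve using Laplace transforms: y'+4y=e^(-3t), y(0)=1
Take L: sY - 1 + 4Y = 1/(s + 3)
Y(s + 4) = 1/(s + 3) + 1
Y = 1/((s + 3)(s + 4)) + 1/(s + 4)
Partial fractions: 1/((s + 3)(s + 4)) = 1/(s + 3) - 1/(s + 4)
So Y = 1/(s + 3)
Inverse Laplace transform (L^(-1){1/(s + 3)} = e^(-3t), L^(-1){1/(s + 4)} = e^(-4t)):

Answer: y(t) = 1·e^(-3t)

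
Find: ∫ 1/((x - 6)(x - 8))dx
Partial fractions: 1/((x-6)(x-8))=A/(x-6)+B/(x-8)
A=-1/2, B=1/2
∫ [-1/2· 1/(x-6)+1/2· 1/(x-8)] dx
=(1/2)[ln|x-8| - ln|x-6|]+C

Answer: (1/2)·ln|(x-8)/(x-6)|+C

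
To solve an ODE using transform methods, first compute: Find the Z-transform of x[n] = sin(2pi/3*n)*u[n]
Z{sin(w0*n)*u[n]} = z*sin(w0)/(z^2-2z*cos(w0)+1)
With w0 = 2pi/3: X(z) = z*sin(2pi/3)/(z^2-2z*cos(2pi/3)+1)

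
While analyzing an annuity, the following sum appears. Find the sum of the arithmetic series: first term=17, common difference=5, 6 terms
Last term: a_n = 17 + (6 - 1)·5 = 42
Sum = n(a_1 + a_n)/2 = 6(17 + 42)/2 = 177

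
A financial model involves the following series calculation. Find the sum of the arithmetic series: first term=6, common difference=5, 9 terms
Last term: a_n = 6+(9-1)·5 = 46
Sum = n(a_1+a_n)/2 = 9(6+46)/2 = 234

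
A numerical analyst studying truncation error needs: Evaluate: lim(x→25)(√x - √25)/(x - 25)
Multiply by conjugate (√x+√25)/(√x+√25):
=(x - 25)/((x - 25)(√x+√25))=1/(√x+√25)
As x → 25: 1/(2√25)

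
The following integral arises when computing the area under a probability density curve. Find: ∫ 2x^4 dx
Using power rule: ∫ 2x^4 dx = 2/5 x^5 + C = (2/5)x^5 + C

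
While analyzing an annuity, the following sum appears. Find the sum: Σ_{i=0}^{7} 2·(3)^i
Geometric series: S=a(1 - r^n)/(1 - r)
a=2, r=3, n=8
S=2(1-6561)/-2=6560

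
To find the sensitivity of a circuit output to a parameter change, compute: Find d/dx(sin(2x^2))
Chain rule: d/dx[sin(u)] = cos(u)·u' where u = 2x^2
u' = 4x

Answer: 4x·cos(2x^2)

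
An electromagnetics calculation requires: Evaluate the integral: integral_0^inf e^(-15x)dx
integral_0^inf e^(-15x) dx = [-1/15 * e^(-15x)]_0^inf
= 0 - (-1/15) = 1/15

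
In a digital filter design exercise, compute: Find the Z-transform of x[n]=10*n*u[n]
Z{n*u[n]}=z/(z-1)^2
By linearity: Z{10*n*u[n]}=10z/(z-1)^2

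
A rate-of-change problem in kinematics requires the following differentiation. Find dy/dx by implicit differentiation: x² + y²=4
Differentiate both sides: 2x+2y·(dy/dx) = 0
Solve: dy/dx = -2x/(2y) = -x/y

Answer: dy/dx = -x/y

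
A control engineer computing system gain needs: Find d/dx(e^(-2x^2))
Chain rule: d/dx[e^u]=e^u · u' where u=-2x^2
u'=-4x

Answer: -4x·e^(-2x^2)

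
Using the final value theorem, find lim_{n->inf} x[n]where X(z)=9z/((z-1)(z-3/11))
Final value theorem: lim x[n]=lim_{z->1} (z-1)*X(z)
(z-1)*X(z)=9z/(z-3/11)
As z->1: 9/(1-3/11)=9/(8/11)=99/8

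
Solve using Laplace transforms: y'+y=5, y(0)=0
Take L of both sides: sY(s) - 0 + Y(s)=5/s
Y(s)(s + 1)=5/s + 0
Y(s)=5/(s(s + 1)) + 0/(s + 1)
Partial fractions: 5/(s(s + 1))=5/s - 5/(s + 1)
So Y(s)=5/s - 5/(s + 1)
Inverse transform (L^(-1){1/s}=1, L^(-1){1/(s + 1)}=e^(-t)):

Answer: y(t)=5 - 5·e^(-t)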